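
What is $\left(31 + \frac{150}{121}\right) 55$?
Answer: $\frac{19505}{11} \approx 1773.2$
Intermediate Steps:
$\left(31 + \frac{150}{121}\right) 55 = \frac{3901}{121} \cdot 55 = \frac{19505}{11}$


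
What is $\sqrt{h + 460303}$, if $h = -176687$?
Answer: $4 \sqrt{17726} \approx 532.56$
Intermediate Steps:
$\sqrt{h + 460303} = \sqrt{-176687 + 460303} = \sqrt{283616} = 4 \sqrt{17726}$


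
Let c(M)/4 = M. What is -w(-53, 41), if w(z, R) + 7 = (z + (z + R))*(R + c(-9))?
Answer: 332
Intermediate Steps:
c(M) = 4*M
w(z, R) = -7 + (-36 + R)*(R + 2*z) (w(z, R) = -7 + (z + (z + R))*(R + 4*(-9)) = -7 + (z + (R + z))*(R - 36) = -7 + (R + 2*z)*(-36 + R) = -7 + (-36 + R)*(R + 2*z))
-w(-53, 41) = -(-7 + 41**2 - 72*(-53) - 36*41 + 2*41*(-53)) = -(-7 + 1681 + 3816 - 1476 - 4346) = -1*(-332) = 332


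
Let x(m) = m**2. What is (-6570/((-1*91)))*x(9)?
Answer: 532170/91 ≈ 5848.0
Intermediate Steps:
(-6570/((-1*91)))*x(9) = -6570/((-1*91))*9**2 = -6570/(-91)*81 = -6570*(-1)/91*81 = -90*(-73/91)*81 = (6570/91)*81 = 532170/91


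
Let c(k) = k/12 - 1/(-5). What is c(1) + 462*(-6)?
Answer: -166303/60 ≈ -2771.7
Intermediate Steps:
c(k) = ⅕ + k/12 (c(k) = k*(1/12) - 1*(-⅕) = k/12 + ⅕ = ⅕ + k/12)
c(1) + 462*(-6) = (⅕ + (1/12)*1) + 462*(-6) = (⅕ + 1/12) - 2772 = 17/60 - 2772 = -166303/60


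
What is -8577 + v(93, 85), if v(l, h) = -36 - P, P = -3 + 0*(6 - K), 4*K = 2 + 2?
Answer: -8610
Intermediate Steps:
K = 1 (K = (2 + 2)/4 = (¼)*4 = 1)
P = -3 (P = -3 + 0*(6 - 1) = -3 + 0*5 = -3 + 0 = -3)
v(l, h) = -33 (v(l, h) = -36 - 1*(-3) = -36 + 3 = -33)
-8577 + v(93, 85) = -8577 - 33 = -8610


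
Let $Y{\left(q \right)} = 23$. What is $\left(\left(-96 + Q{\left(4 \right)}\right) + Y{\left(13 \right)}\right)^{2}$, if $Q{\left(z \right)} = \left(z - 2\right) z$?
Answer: $4225$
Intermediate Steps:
$Q{\left(z \right)} = z \left(-2 + z\right)$ ($Q{\left(z \right)} = \left(z - 2\right) z = \left(-2 + z\right) z = z \left(-2 + z\right)$)
$\left(\left(-96 + Q{\left(4 \right)}\right) + Y{\left(13 \right)}\right)^{2} = \left(\left(-96 + 4 \left(-2 + 4\right)\right) + 23\right)^{2} = \left(\left(-96 + 4 \cdot 2\right) + 23\right)^{2} = \left(\left(-96 + 8\right) + 23\right)^{2} = \left(-88 + 23\right)^{2} = \left(-65\right)^{2} = 4225$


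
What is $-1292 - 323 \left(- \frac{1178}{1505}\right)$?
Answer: $- \frac{1563966}{1505} \approx -1039.2$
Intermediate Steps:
$-1292 - 323 \left(- \frac{1178}{1505}\right) = -1292 - 323 \left(\left(-1178\right) \frac{1}{1505}\right) = -1292 - - \frac{380494}{1505} = -1292 + \frac{380494}{1505} = - \frac{1563966}{1505}$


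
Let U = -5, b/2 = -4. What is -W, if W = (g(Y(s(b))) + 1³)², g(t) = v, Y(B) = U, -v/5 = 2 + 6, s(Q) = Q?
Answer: -1521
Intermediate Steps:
b = -8 (b = 2*(-4) = -8)
v = -40 (v = -5*(2 + 6) = -5*8 = -40)
Y(B) = -5
g(t) = -40
W = 1521 (W = (-40 + 1³)² = (-40 + 1)² = (-39)² = 1521)
-W = -1*1521 = -1521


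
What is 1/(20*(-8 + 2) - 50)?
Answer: -1/170 ≈ -0.0058824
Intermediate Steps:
1/(20*(-8 + 2) - 50) = 1/(20*(-6) - 50) = 1/(-120 - 50) = 1/(-170) = -1/170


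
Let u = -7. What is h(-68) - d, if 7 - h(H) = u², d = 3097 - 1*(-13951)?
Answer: -17090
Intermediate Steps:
d = 17048 (d = 3097 + 13951 = 17048)
h(H) = -42 (h(H) = 7 - 1*(-7)² = 7 - 1*49 = 7 - 49 = -42)
h(-68) - d = -42 - 1*17048 = -42 - 17048 = -17090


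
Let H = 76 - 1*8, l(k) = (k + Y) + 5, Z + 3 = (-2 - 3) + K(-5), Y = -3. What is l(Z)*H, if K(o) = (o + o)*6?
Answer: -4488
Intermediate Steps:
K(o) = 12*o (K(o) = (2*o)*6 = 12*o)
Z = -68 (Z = -3 + ((-2 - 3) + 12*(-5)) = -3 + (-5 - 60) = -3 - 65 = -68)
l(k) = 2 + k (l(k) = (k - 3) + 5 = (-3 + k) + 5 = 2 + k)
H = 68 (H = 76 - 8 = 68)
l(Z)*H = (2 - 68)*68 = -66*68 = -4488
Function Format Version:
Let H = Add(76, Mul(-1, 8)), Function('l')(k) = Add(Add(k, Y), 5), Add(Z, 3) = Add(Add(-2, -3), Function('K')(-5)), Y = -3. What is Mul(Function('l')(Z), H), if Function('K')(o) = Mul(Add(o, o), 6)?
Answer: -4488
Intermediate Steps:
Function('K')(o) = Mul(12, o) (Function('K')(o) = Mul(Mul(2, o), 6) = Mul(12, o))
Z = -68 (Z = Add(-3, Add(Add(-2, -3), Mul(12, -5))) = Add(-3, Add(-5, -60)) = Add(-3, -65) = -68)
Function('l')(k) = Add(2, k) (Function('l')(k) = Add(Add(k, -3), 5) = Add(Add(-3, k), 5) = Add(2, k))
H = 68 (H = Add(76, -8) = 68)
Mul(Function('l')(Z), H) = Mul(Add(2, -68), 68) = Mul(-66, 68) = -4488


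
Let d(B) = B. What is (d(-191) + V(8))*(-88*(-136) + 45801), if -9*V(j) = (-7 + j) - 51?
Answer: -96416461/9 ≈ -1.0713e+7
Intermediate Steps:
V(j) = 58/9 - j/9 (V(j) = -((-7 + j) - 51)/9 = -(-58 + j)/9 = 58/9 - j/9)
(d(-191) + V(8))*(-88*(-136) + 45801) = (-191 + (58/9 - ⅑*8))*(-88*(-136) + 45801) = (-191 + (58/9 - 8/9))*(11968 + 45801) = (-191 + 50/9)*57769 = -1669/9*57769 = -96416461/9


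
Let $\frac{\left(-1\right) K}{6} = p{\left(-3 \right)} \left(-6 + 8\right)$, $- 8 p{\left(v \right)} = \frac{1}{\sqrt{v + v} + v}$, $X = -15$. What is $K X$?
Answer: $\frac{9}{2} + \frac{3 i \sqrt{6}}{2} \approx 4.5 + 3.6742 i$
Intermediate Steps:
$p{\left(v \right)} = - \frac{1}{8 \left(v + \sqrt{2} \sqrt{v}\right)}$ ($p{\left(v \right)} = - \frac{1}{8 \left(\sqrt{v + v} + v\right)} = - \frac{1}{8 \left(\sqrt{2 v} + v\right)} = - \frac{1}{8 \left(\sqrt{2} \sqrt{v} + v\right)} = - \frac{1}{8 \left(v + \sqrt{2} \sqrt{v}\right)}$)
$K = \frac{12}{-24 + 8 i \sqrt{6}}$ ($K = - 6 - \frac{1}{8 \left(-3\right) + 8 \sqrt{2} \sqrt{-3}} \left(-6 + 8\right) = - 6 - \frac{1}{-24 + 8 \sqrt{2} i \sqrt{3}} \cdot 2 = - 6 - \frac{1}{-24 + 8 i \sqrt{6}} \cdot 2 = - 6 \left(- \frac{2}{-24 + 8 i \sqrt{6}}\right) = \frac{12}{-24 + 8 i \sqrt{6}} \approx -0.3 - 0.24495 i$)
$K X = \left(- \frac{3}{10} - \frac{i \sqrt{6}}{10}\right) \left(-15\right) = \frac{9}{2} + \frac{3 i \sqrt{6}}{2}$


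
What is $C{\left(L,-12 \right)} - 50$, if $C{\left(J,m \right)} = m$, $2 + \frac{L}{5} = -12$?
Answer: $-62$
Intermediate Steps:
$L = -70$ ($L = -10 + 5 \left(-12\right) = -10 - 60 = -70$)
$C{\left(L,-12 \right)} - 50 = -12 - 50 = -62$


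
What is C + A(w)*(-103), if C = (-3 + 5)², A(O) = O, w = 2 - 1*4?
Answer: 210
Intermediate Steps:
w = -2 (w = 2 - 4 = -2)
C = 4 (C = 2² = 4)
C + A(w)*(-103) = 4 - 2*(-103) = 4 + 206 = 210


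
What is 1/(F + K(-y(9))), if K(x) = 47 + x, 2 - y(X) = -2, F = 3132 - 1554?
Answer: 1/1621 ≈ 0.00061690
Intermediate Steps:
F = 1578
y(X) = 4 (y(X) = 2 - 1*(-2) = 2 + 2 = 4)
1/(F + K(-y(9))) = 1/(1578 + (47 - 1*4)) = 1/(1578 + (47 - 4)) = 1/(1578 + 43) = 1/1621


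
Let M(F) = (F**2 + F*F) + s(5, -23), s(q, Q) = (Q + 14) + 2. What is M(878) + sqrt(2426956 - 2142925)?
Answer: 1541761 + 3*sqrt(31559) ≈ 1.5423e+6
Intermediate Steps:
s(q, Q) = 16 + Q (s(q, Q) = (14 + Q) + 2 = 16 + Q)
M(F) = -7 + 2*F**2 (M(F) = (F**2 + F*F) + (16 - 23) = (F**2 + F**2) - 7 = 2*F**2 - 7 = -7 + 2*F**2)
M(878) + sqrt(2426956 - 2142925) = (-7 + 2*878**2) + sqrt(2426956 - 2142925) = (-7 + 2*770884) + sqrt(284031) = (-7 + 1541768) + 3*sqrt(31559) = 1541761 + 3*sqrt(31559)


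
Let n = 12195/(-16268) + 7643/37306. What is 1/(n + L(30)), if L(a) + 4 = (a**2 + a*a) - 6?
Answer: 303447004/543004831987 ≈ 0.00055883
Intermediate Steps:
L(a) = -10 + 2*a**2 (L(a) = -4 + ((a**2 + a*a) - 6) = -4 + ((a**2 + a**2) - 6) = -4 + (2*a**2 - 6) = -4 + (-6 + 2*a**2) = -10 + 2*a**2)
n = -165305173/303447004 (n = 12195*(-1/16268) + 7643*(1/37306) = -12195/16268 + 7643/37306 = -165305173/303447004 ≈ -0.54476)
1/(n + L(30)) = 1/(-165305173/303447004 + (-10 + 2*30**2)) = 1/(-165305173/303447004 + (-10 + 2*900)) = 1/(-165305173/303447004 + (-10 + 1800)) = 1/(-165305173/303447004 + 1790) = 1/(543004831987/303447004) = 303447004/543004831987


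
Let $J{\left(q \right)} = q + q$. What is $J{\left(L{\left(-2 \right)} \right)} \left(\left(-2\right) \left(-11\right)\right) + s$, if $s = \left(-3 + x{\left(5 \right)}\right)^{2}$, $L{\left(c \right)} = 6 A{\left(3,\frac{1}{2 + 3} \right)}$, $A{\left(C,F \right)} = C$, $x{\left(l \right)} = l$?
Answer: $796$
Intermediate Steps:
$L{\left(c \right)} = 18$ ($L{\left(c \right)} = 6 \cdot 3 = 18$)
$s = 4$ ($s = \left(-3 + 5\right)^{2} = 2^{2} = 4$)
$J{\left(q \right)} = 2 q$
$J{\left(L{\left(-2 \right)} \right)} \left(\left(-2\right) \left(-11\right)\right) + s = 2 \cdot 18 \left(\left(-2\right) \left(-11\right)\right) + 4 = 36 \cdot 22 + 4 = 792 + 4 = 796$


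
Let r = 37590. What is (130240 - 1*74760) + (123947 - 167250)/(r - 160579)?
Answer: 6823473023/122989 ≈ 55480.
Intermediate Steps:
(130240 - 1*74760) + (123947 - 167250)/(r - 160579) = (130240 - 1*74760) + (123947 - 167250)/(37590 - 160579) = (130240 - 74760) - 43303/(-122989) = 55480 - 43303*(-1/122989) = 55480 + 43303/122989 = 6823473023/122989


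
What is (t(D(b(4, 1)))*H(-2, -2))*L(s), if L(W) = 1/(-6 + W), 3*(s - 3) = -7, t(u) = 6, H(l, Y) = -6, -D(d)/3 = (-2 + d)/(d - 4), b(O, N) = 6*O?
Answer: 27/4 ≈ 6.7500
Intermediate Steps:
D(d) = -3*(-2 + d)/(-4 + d) (D(d) = -3*(-2 + d)/(d - 4) = -3*(-2 + d)/(-4 + d))
s = ⅔ (s = 3 + (⅓)*(-7) = 3 - 7/3 = ⅔ ≈ 0.66667)
(t(D(b(4, 1)))*H(-2, -2))*L(s) = (6*(-6))/(-6 + ⅔) = -36/(-16/3) = -36*(-3/16) = 27/4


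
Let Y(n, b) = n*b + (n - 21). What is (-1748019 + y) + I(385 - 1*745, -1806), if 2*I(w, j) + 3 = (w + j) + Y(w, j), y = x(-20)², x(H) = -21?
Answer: -1423773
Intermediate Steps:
Y(n, b) = -21 + n + b*n (Y(n, b) = b*n + (-21 + n) = -21 + n + b*n)
y = 441 (y = (-21)² = 441)
I(w, j) = -12 + w + j/2 + j*w/2 (I(w, j) = -3/2 + ((w + j) + (-21 + w + j*w))/2 = -3/2 + ((j + w) + (-21 + w + j*w))/2 = -3/2 + (-21 + j + 2*w + j*w)/2 = -3/2 + (-21/2 + w + j/2 + j*w/2) = -12 + w + j/2 + j*w/2)
(-1748019 + y) + I(385 - 1*745, -1806) = (-1748019 + 441) + (-12 + (385 - 1*745) + (½)*(-1806) + (½)*(-1806)*(385 - 1*745)) = -1747578 + (-12 + (385 - 745) - 903 + (½)*(-1806)*(385 - 745)) = -1747578 + (-12 - 360 - 903 + (½)*(-1806)*(-360)) = -1747578 + (-12 - 360 - 903 + 325080) = -1747578 + 323805 = -1423773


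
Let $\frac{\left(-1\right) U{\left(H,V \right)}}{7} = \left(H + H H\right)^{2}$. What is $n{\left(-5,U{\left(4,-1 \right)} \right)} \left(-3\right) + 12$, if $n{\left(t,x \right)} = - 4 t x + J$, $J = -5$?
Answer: $168027$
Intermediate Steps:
$U{\left(H,V \right)} = - 7 \left(H + H^{2}\right)^{2}$ ($U{\left(H,V \right)} = - 7 \left(H + H H\right)^{2} = - 7 \left(H + H^{2}\right)^{2}$)
$n{\left(t,x \right)} = -5 - 4 t x$ ($n{\left(t,x \right)} = - 4 t x - 5 = -5 - 4 t x$)
$n{\left(-5,U{\left(4,-1 \right)} \right)} \left(-3\right) + 12 = \left(-5 - - 20 \left(- 7 \cdot 4^{2} \left(1 + 4\right)^{2}\right)\right) \left(-3\right) + 12 = \left(-5 - - 20 \left(\left(-7\right) 16 \cdot 5^{2}\right)\right) \left(-3\right) + 12 = \left(-5 - - 20 \left(\left(-7\right) 16 \cdot 25\right)\right) \left(-3\right) + 12 = \left(-5 - \left(-20\right) \left(-2800\right)\right) \left(-3\right) + 12 = \left(-5 - 56000\right) \left(-3\right) + 12 = \left(-56005\right) \left(-3\right) + 12 = 168015 + 12 = 168027$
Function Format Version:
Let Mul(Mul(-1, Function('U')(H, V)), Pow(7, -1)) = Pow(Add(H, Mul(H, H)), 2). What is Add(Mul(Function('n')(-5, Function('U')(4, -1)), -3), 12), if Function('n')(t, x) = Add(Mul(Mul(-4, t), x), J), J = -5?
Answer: 168027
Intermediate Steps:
Function('U')(H, V) = Mul(-7, Pow(Add(H, Pow(H, 2)), 2)) (Function('U')(H, V) = Mul(-7, Pow(Add(H, Mul(H, H)), 2)) = Mul(-7, Pow(Add(H, Pow(H, 2)), 2)))
Function('n')(t, x) = Add(-5, Mul(-4, t, x)) (Function('n')(t, x) = Add(Mul(Mul(-4, t), x), -5) = Add(Mul(-4, t, x), -5) = Add(-5, Mul(-4, t, x)))
Add(Mul(Function('n')(-5, Function('U')(4, -1)), -3), 12) = Add(Mul(Add(-5, Mul(-4, -5, Mul(-7, Pow(4, 2), Pow(Add(1, 4), 2)))), -3), 12) = Add(Mul(Add(-5, Mul(-4, -5, Mul(-7, 16, Pow(5, 2)))), -3), 12) = Add(Mul(Add(-5, Mul(-4, -5, Mul(-7, 16, 25))), -3), 12) = Add(Mul(Add(-5, Mul(-4, -5, -2800)), -3), 12) = Add(Mul(Add(-5, -56000), -3), 12) = Add(Mul(-56005, -3), 12) = Add(168015, 12) = 168027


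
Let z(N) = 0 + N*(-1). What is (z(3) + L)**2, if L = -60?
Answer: 3969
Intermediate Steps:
z(N) = -N (z(N) = 0 - N = -N)
(z(3) + L)**2 = (-1*3 - 60)**2 = (-3 - 60)**2 = (-63)**2 = 3969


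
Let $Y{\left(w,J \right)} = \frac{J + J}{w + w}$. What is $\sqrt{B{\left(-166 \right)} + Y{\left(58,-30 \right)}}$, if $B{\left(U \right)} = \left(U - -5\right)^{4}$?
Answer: $\frac{\sqrt{565066420246}}{29} \approx 25921.0$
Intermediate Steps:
$Y{\left(w,J \right)} = \frac{J}{w}$ ($Y{\left(w,J \right)} = \frac{2 J}{2 w} = 2 J \frac{1}{2 w} = \frac{J}{w}$)
$B{\left(U \right)} = \left(5 + U\right)^{4}$ ($B{\left(U \right)} = \left(U + 5\right)^{4} = \left(5 + U\right)^{4}$)
$\sqrt{B{\left(-166 \right)} + Y{\left(58,-30 \right)}} = \sqrt{\left(5 - 166\right)^{4} - \frac{30}{58}} = \sqrt{\left(-161\right)^{4} - \frac{15}{29}} = \sqrt{671898241 - \frac{15}{29}} = \sqrt{\frac{19485048974}{29}} = \frac{\sqrt{565066420246}}{29}$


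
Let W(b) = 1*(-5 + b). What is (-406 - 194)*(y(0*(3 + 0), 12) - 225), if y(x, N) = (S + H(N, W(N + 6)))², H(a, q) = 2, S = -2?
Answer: 135000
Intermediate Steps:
W(b) = -5 + b
y(x, N) = 0 (y(x, N) = (-2 + 2)² = 0² = 0)
(-406 - 194)*(y(0*(3 + 0), 12) - 225) = (-406 - 194)*(0 - 225) = -600*(-225) = 135000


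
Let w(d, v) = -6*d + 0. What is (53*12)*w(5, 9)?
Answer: -19080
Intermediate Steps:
w(d, v) = -6*d
(53*12)*w(5, 9) = (53*12)*(-6*5) = 636*(-30) = -19080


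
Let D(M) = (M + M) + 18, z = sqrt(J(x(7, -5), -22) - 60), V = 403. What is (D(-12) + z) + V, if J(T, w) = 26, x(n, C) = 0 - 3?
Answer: 397 + I*sqrt(34) ≈ 397.0 + 5.831*I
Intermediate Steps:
x(n, C) = -3
z = I*sqrt(34) (z = sqrt(26 - 60) = sqrt(-34) = I*sqrt(34) ≈ 5.8309*I)
D(M) = 18 + 2*M (D(M) = 2*M + 18 = 18 + 2*M)
(D(-12) + z) + V = ((18 + 2*(-12)) + I*sqrt(34)) + 403 = ((18 - 24) + I*sqrt(34)) + 403 = (-6 + I*sqrt(34)) + 403 = 397 + I*sqrt(34)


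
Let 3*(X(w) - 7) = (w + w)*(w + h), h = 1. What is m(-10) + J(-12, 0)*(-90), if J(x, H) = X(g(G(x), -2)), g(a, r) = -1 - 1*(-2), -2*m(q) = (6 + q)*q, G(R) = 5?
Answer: -770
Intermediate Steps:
m(q) = -q*(6 + q)/2 (m(q) = -(6 + q)*q/2 = -q*(6 + q)/2)
g(a, r) = 1 (g(a, r) = -1 + 2 = 1)
X(w) = 7 + 2*w*(1 + w)/3 (X(w) = 7 + ((w + w)*(w + 1))/3 = 7 + ((2*w)*(1 + w))/3 = 7 + (2*w*(1 + w))/3 = 7 + 2*w*(1 + w)/3)
J(x, H) = 25/3 (J(x, H) = 7 + (⅔)*1 + (⅔)*1² = 7 + ⅔ + (⅔)*1 = 7 + ⅔ + ⅔ = 25/3)
m(-10) + J(-12, 0)*(-90) = -½*(-10)*(6 - 10) + (25/3)*(-90) = -½*(-10)*(-4) - 750 = -20 - 750 = -770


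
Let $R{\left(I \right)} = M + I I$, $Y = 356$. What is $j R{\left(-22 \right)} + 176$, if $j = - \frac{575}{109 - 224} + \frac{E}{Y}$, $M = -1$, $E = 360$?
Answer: $\frac{274069}{89} \approx 3079.4$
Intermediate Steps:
$R{\left(I \right)} = -1 + I^{2}$ ($R{\left(I \right)} = -1 + I I = -1 + I^{2}$)
$j = \frac{535}{89}$ ($j = - \frac{575}{109 - 224} + \frac{360}{356} = - \frac{575}{-115} + 360 \cdot \frac{1}{356} = \left(-575\right) \left(- \frac{1}{115}\right) + \frac{90}{89} = 5 + \frac{90}{89} = \frac{535}{89} \approx 6.0112$)
$j R{\left(-22 \right)} + 176 = \frac{535 \left(-1 + \left(-22\right)^{2}\right)}{89} + 176 = \frac{535 \left(-1 + 484\right)}{89} + 176 = \frac{535}{89} \cdot 483 + 176 = \frac{258405}{89} + 176 = \frac{274069}{89}$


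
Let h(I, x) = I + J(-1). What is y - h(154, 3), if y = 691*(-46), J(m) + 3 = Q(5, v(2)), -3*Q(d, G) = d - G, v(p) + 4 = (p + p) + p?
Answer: -31936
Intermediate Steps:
v(p) = -4 + 3*p (v(p) = -4 + ((p + p) + p) = -4 + (2*p + p) = -4 + 3*p)
Q(d, G) = -d/3 + G/3 (Q(d, G) = -(d - G)/3 = -d/3 + G/3)
J(m) = -4 (J(m) = -3 + (-⅓*5 + (-4 + 3*2)/3) = -3 + (-5/3 + (-4 + 6)/3) = -3 + (-5/3 + (⅓)*2) = -3 + (-5/3 + ⅔) = -3 - 1 = -4)
h(I, x) = -4 + I (h(I, x) = I - 4 = -4 + I)
y = -31786
y - h(154, 3) = -31786 - (-4 + 154) = -31786 - 1*150 = -31786 - 150 = -31936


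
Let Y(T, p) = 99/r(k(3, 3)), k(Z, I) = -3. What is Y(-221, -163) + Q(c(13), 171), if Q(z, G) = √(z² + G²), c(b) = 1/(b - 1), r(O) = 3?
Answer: 33 + √4210705/12 ≈ 204.00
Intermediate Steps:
c(b) = 1/(-1 + b)
Q(z, G) = √(G² + z²)
Y(T, p) = 33 (Y(T, p) = 99/3 = 99*(⅓) = 33)
Y(-221, -163) + Q(c(13), 171) = 33 + √(171² + (1/(-1 + 13))²) = 33 + √(29241 + (1/12)²) = 33 + √(29241 + 1/144) = 33 + √(4210705/144) = 33 + √4210705/12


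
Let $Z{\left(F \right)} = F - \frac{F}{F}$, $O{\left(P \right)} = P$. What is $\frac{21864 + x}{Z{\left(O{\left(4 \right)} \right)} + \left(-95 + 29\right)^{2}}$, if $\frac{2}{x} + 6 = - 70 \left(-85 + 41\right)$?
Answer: $\frac{33604969}{6699783} \approx 5.0158$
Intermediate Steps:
$x = \frac{1}{1537}$ ($x = \frac{2}{-6 - 70 \left(-85 + 41\right)} = \frac{2}{-6 - -3080} = \frac{2}{-6 + 3080} = \frac{2}{3074} = 2 \cdot \frac{1}{3074} = \frac{1}{1537} \approx 0.00065062$)
$Z{\left(F \right)} = -1 + F$ ($Z{\left(F \right)} = F - 1 = -1 + F$)
$\frac{21864 + x}{Z{\left(O{\left(4 \right)} \right)} + \left(-95 + 29\right)^{2}} = \frac{21864 + \frac{1}{1537}}{\left(-1 + 4\right) + \left(-95 + 29\right)^{2}} = \frac{33604969}{1537 \left(3 + \left(-66\right)^{2}\right)} = \frac{33604969}{1537 \left(3 + 4356\right)} = \frac{33604969}{1537 \cdot 4359} = \frac{33604969}{1537} \cdot \frac{1}{4359} = \frac{33604969}{6699783}$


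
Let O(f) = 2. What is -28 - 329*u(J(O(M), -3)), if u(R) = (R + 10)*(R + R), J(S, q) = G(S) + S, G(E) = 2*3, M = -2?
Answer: -94780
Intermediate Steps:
G(E) = 6
J(S, q) = 6 + S
u(R) = 2*R*(10 + R) (u(R) = (10 + R)*(2*R) = 2*R*(10 + R))
-28 - 329*u(J(O(M), -3)) = -28 - 658*(6 + 2)*(10 + (6 + 2)) = -28 - 658*8*(10 + 8) = -28 - 658*8*18 = -28 - 329*288 = -28 - 94752 = -94780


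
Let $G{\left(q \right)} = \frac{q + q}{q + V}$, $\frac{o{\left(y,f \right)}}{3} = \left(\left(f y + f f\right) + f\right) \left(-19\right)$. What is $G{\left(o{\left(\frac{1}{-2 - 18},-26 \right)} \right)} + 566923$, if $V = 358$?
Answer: $\frac{208436219585}{367661} \approx 5.6693 \cdot 10^{5}$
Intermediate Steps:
$o{\left(y,f \right)} = - 57 f - 57 f^{2} - 57 f y$ ($o{\left(y,f \right)} = 3 \left(\left(f y + f f\right) + f\right) \left(-19\right) = 3 \left(\left(f y + f^{2}\right) + f\right) \left(-19\right) = 3 \left(\left(f^{2} + f y\right) + f\right) \left(-19\right) = 3 \left(f + f^{2} + f y\right) \left(-19\right) = 3 \left(- 19 f - 19 f^{2} - 19 f y\right) = - 57 f - 57 f^{2} - 57 f y$)
$G{\left(q \right)} = \frac{2 q}{358 + q}$ ($G{\left(q \right)} = \frac{q + q}{q + 358} = \frac{2 q}{358 + q}$)
$G{\left(o{\left(\frac{1}{-2 - 18},-26 \right)} \right)} + 566923 = \frac{2 \left(\left(-57\right) \left(-26\right) \left(1 - 26 + \frac{1}{-2 - 18}\right)\right)}{358 - - 1482 \left(1 - 26 + \frac{1}{-2 - 18}\right)} + 566923 = \frac{2 \left(\left(-57\right) \left(-26\right) \left(1 - 26 + \frac{1}{-20}\right)\right)}{358 - - 1482 \left(1 - 26 + \frac{1}{-20}\right)} + 566923 = \frac{2 \left(\left(-57\right) \left(-26\right) \left(1 - 26 - \frac{1}{20}\right)\right)}{358 - - 1482 \left(1 - 26 - \frac{1}{20}\right)} + 566923 = \frac{2 \left(\left(-57\right) \left(-26\right) \left(- \frac{501}{20}\right)\right)}{358 - \left(-1482\right) \left(- \frac{501}{20}\right)} + 566923 = 2 \left(- \frac{371241}{10}\right) \frac{1}{358 - \frac{371241}{10}} + 566923 = 2 \left(- \frac{371241}{10}\right) \frac{1}{- \frac{367661}{10}} + 566923 = 2 \left(- \frac{371241}{10}\right) \left(- \frac{10}{367661}\right) + 566923 = \frac{742482}{367661} + 566923 = \frac{208436219585}{367661}$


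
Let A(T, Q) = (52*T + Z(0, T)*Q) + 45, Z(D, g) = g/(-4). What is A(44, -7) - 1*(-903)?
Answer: 3313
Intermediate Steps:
Z(D, g) = -g/4 (Z(D, g) = g*(-1/4) = -g/4)
A(T, Q) = 45 + 52*T - Q*T/4 (A(T, Q) = (52*T + (-T/4)*Q) + 45 = (52*T - Q*T/4) + 45 = 45 + 52*T - Q*T/4)
A(44, -7) - 1*(-903) = (45 + 52*44 - 1/4*(-7)*44) - 1*(-903) = (45 + 2288 + 77) + 903 = 2410 + 903 = 3313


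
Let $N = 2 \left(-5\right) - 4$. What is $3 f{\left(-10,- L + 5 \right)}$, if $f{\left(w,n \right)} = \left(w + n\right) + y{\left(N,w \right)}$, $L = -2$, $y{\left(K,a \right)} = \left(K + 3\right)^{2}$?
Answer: $354$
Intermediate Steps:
$N = -14$ ($N = -10 - 4 = -14$)
$y{\left(K,a \right)} = \left(3 + K\right)^{2}$
$f{\left(w,n \right)} = 121 + n + w$ ($f{\left(w,n \right)} = \left(w + n\right) + \left(3 - 14\right)^{2} = \left(n + w\right) + \left(-11\right)^{2} = \left(n + w\right) + 121 = 121 + n + w$)
$3 f{\left(-10,- L + 5 \right)} = 3 \left(121 + \left(\left(-1\right) \left(-2\right) + 5\right) - 10\right) = 3 \left(121 + \left(2 + 5\right) - 10\right) = 3 \left(121 + 7 - 10\right) = 3 \cdot 118 = 354$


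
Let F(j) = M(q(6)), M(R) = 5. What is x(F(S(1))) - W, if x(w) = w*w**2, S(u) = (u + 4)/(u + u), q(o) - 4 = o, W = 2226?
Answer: -2101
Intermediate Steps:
q(o) = 4 + o
S(u) = (4 + u)/(2*u) (S(u) = (4 + u)/((2*u)) = (4 + u)*(1/(2*u)) = (4 + u)/(2*u))
F(j) = 5
x(w) = w**3
x(F(S(1))) - W = 5**3 - 1*2226 = 125 - 2226 = -2101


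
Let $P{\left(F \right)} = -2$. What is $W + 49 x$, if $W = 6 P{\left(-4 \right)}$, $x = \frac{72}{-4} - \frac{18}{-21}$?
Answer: $-852$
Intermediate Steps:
$x = - \frac{120}{7}$ ($x = 72 \left(- \frac{1}{4}\right) - - \frac{6}{7} = -18 + \frac{6}{7} = - \frac{120}{7} \approx -17.143$)
$W = -12$ ($W = 6 \left(-2\right) = -12$)
$W + 49 x = -12 + 49 \left(- \frac{120}{7}\right) = -12 - 840 = -852$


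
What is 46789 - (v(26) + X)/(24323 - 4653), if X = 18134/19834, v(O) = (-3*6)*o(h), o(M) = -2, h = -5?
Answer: 1303858249233/27866770 ≈ 46789.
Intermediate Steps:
v(O) = 36 (v(O) = -3*6*(-2) = -18*(-2) = 36)
X = 9067/9917 (X = 18134*(1/19834) = 9067/9917 ≈ 0.91429)
46789 - (v(26) + X)/(24323 - 4653) = 46789 - (36 + 9067/9917)/(24323 - 4653) = 46789 - 366079/(9917*19670) = 46789 - 1*52297/27866770 = 46789 - 52297/27866770 = 1303858249233/27866770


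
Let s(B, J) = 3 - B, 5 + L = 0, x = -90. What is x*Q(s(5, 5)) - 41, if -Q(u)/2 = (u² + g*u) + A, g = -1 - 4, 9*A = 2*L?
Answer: 2279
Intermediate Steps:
L = -5 (L = -5 + 0 = -5)
A = -10/9 (A = (2*(-5))/9 = (⅑)*(-10) = -10/9 ≈ -1.1111)
g = -5
Q(u) = 20/9 - 2*u² + 10*u (Q(u) = -2*((u² - 5*u) - 10/9) = -2*(-10/9 + u² - 5*u) = 20/9 - 2*u² + 10*u)
x*Q(s(5, 5)) - 41 = -90*(20/9 - 2*(3 - 1*5)² + 10*(3 - 1*5)) - 41 = -90*(20/9 - 2*(3 - 5)² + 10*(3 - 5)) - 41 = -90*(20/9 - 2*(-2)² + 10*(-2)) - 41 = -90*(20/9 - 2*4 - 20) - 41 = -90*(20/9 - 8 - 20) - 41 = -90*(-232/9) - 41 = 2320 - 41 = 2279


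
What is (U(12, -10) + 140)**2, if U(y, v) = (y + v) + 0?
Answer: 20164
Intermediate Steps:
U(y, v) = v + y (U(y, v) = (v + y) + 0 = v + y)
(U(12, -10) + 140)**2 = ((-10 + 12) + 140)**2 = (2 + 140)**2 = 142**2 = 20164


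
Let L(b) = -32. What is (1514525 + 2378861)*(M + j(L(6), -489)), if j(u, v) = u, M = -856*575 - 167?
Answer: -1917099373014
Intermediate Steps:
M = -492367 (M = -492200 - 167 = -492367)
(1514525 + 2378861)*(M + j(L(6), -489)) = (1514525 + 2378861)*(-492367 - 32) = 3893386*(-492399) = -1917099373014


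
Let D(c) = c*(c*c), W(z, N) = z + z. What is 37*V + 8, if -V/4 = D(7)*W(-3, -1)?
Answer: 304592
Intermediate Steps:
W(z, N) = 2*z
D(c) = c³ (D(c) = c*c² = c³)
V = 8232 (V = -4*7³*2*(-3) = -1372*(-6) = -4*(-2058) = 8232)
37*V + 8 = 37*8232 + 8 = 304584 + 8 = 304592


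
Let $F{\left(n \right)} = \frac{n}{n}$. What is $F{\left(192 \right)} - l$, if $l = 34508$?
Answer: $-34507$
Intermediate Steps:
$F{\left(n \right)} = 1$
$F{\left(192 \right)} - l = 1 - 34508 = -34507$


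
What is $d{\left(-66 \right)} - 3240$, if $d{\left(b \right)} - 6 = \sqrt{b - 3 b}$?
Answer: $-3234 + 2 \sqrt{33} \approx -3222.5$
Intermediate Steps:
$d{\left(b \right)} = 6 + \sqrt{2} \sqrt{- b}$ ($d{\left(b \right)} = 6 + \sqrt{b - 3 b} = 6 + \sqrt{- 2 b} = 6 + \sqrt{2} \sqrt{- b}$)
$d{\left(-66 \right)} - 3240 = \left(6 + \sqrt{2} \sqrt{\left(-1\right) \left(-66\right)}\right) - 3240 = \left(6 + \sqrt{2} \sqrt{66}\right) - 3240 = \left(6 + 2 \sqrt{33}\right) - 3240 = -3234 + 2 \sqrt{33}$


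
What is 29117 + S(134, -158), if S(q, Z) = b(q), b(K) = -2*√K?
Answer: 29117 - 2*√134 ≈ 29094.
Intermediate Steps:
S(q, Z) = -2*√q
29117 + S(134, -158) = 29117 - 2*√134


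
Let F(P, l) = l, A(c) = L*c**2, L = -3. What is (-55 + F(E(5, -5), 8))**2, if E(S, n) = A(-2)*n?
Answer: 2209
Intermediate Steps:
A(c) = -3*c**2
E(S, n) = -12*n (E(S, n) = (-3*(-2)**2)*n = (-3*4)*n = -12*n)
(-55 + F(E(5, -5), 8))**2 = (-55 + 8)**2 = (-47)**2 = 2209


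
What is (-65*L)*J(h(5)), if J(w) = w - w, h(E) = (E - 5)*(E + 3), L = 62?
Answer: 0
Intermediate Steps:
h(E) = (-5 + E)*(3 + E)
J(w) = 0
(-65*L)*J(h(5)) = -65*62*0 = -4030*0 = 0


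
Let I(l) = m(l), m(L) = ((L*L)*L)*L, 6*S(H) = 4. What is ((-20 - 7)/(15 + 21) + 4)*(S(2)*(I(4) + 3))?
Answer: 3367/6 ≈ 561.17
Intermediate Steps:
S(H) = ⅔ (S(H) = (⅙)*4 = ⅔)
m(L) = L⁴ (m(L) = (L²*L)*L = L³*L = L⁴)
I(l) = l⁴
((-20 - 7)/(15 + 21) + 4)*(S(2)*(I(4) + 3)) = ((-20 - 7)/(15 + 21) + 4)*(2*(4⁴ + 3)/3) = (-27/36 + 4)*(2*(256 + 3)/3) = (-27*1/36 + 4)*((⅔)*259) = (-¾ + 4)*(518/3) = (13/4)*(518/3) = 3367/6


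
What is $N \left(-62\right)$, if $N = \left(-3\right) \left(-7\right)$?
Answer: $-1302$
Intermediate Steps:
$N = 21$
$N \left(-62\right) = 21 \left(-62\right) = -1302$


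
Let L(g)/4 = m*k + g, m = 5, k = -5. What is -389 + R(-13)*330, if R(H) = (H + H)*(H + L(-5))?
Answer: 1140751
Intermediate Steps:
L(g) = -100 + 4*g (L(g) = 4*(5*(-5) + g) = 4*(-25 + g) = -100 + 4*g)
R(H) = 2*H*(-120 + H) (R(H) = (H + H)*(H + (-100 + 4*(-5))) = (2*H)*(H + (-100 - 20)) = (2*H)*(H - 120) = (2*H)*(-120 + H) = 2*H*(-120 + H))
-389 + R(-13)*330 = -389 + (2*(-13)*(-120 - 13))*330 = -389 + (2*(-13)*(-133))*330 = -389 + 3458*330 = -389 + 1141140 = 1140751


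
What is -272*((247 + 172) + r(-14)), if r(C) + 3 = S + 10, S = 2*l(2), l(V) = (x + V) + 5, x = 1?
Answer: -120224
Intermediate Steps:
l(V) = 6 + V (l(V) = (1 + V) + 5 = 6 + V)
S = 16 (S = 2*(6 + 2) = 2*8 = 16)
r(C) = 23 (r(C) = -3 + (16 + 10) = -3 + 26 = 23)
-272*((247 + 172) + r(-14)) = -272*((247 + 172) + 23) = -272*(419 + 23) = -272*442 = -120224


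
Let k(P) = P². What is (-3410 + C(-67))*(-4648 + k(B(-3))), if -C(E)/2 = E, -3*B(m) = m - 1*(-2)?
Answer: 15226484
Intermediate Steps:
B(m) = -⅔ - m/3 (B(m) = -(m - 1*(-2))/3 = -(m + 2)/3 = -(2 + m)/3 = -⅔ - m/3)
C(E) = -2*E
(-3410 + C(-67))*(-4648 + k(B(-3))) = (-3410 - 2*(-67))*(-4648 + (-⅔ - ⅓*(-3))²) = (-3410 + 134)*(-4648 + (-⅔ + 1)²) = -3276*(-4648 + (⅓)²) = -3276*(-4648 + ⅑) = -3276*(-41831/9) = 15226484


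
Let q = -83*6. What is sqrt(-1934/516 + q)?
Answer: I*sqrt(33398358)/258 ≈ 22.4*I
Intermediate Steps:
q = -498
sqrt(-1934/516 + q) = sqrt(-1934/516 - 498) = sqrt(-1934*1/516 - 498) = sqrt(-967/258 - 498) = sqrt(-129451/258) = I*sqrt(33398358)/258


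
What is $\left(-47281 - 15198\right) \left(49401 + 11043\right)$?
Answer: $-3776480676$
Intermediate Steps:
$\left(-47281 - 15198\right) \left(49401 + 11043\right) = \left(-62479\right) 60444 = -3776480676$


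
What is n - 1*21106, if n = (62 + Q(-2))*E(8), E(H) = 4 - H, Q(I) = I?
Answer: -21346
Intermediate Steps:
n = -240 (n = (62 - 2)*(4 - 1*8) = 60*(4 - 8) = 60*(-4) = -240)
n - 1*21106 = -240 - 1*21106 = -240 - 21106 = -21346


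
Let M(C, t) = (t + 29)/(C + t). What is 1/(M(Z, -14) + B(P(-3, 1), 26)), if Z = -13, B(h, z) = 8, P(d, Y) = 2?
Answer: 9/67 ≈ 0.13433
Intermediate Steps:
M(C, t) = (29 + t)/(C + t)
1/(M(Z, -14) + B(P(-3, 1), 26)) = 1/((29 - 14)/(-13 - 14) + 8) = 1/(15/(-27) + 8) = 1/(-1/27*15 + 8) = 1/(-5/9 + 8) = 1/(67/9) = 9/67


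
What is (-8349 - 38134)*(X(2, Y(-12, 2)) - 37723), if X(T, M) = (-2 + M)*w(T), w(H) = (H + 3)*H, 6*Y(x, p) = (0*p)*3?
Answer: 1754407869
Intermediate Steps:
Y(x, p) = 0 (Y(x, p) = ((0*p)*3)/6 = (0*3)/6 = (⅙)*0 = 0)
w(H) = H*(3 + H) (w(H) = (3 + H)*H = H*(3 + H))
X(T, M) = T*(-2 + M)*(3 + T) (X(T, M) = (-2 + M)*(T*(3 + T)) = T*(-2 + M)*(3 + T))
(-8349 - 38134)*(X(2, Y(-12, 2)) - 37723) = (-8349 - 38134)*(2*(-2 + 0)*(3 + 2) - 37723) = -46483*(2*(-2)*5 - 37723) = -46483*(-20 - 37723) = -46483*(-37743) = 1754407869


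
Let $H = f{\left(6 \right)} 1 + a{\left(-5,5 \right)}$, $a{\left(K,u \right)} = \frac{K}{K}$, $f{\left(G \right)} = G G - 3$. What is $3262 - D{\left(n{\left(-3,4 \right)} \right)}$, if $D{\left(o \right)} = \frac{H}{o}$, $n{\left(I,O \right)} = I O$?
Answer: $\frac{19589}{6} \approx 3264.8$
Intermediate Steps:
$f{\left(G \right)} = -3 + G^{2}$ ($f{\left(G \right)} = G^{2} - 3 = -3 + G^{2}$)
$a{\left(K,u \right)} = 1$
$H = 34$ ($H = \left(-3 + 6^{2}\right) 1 + 1 = \left(-3 + 36\right) 1 + 1 = 33 \cdot 1 + 1 = 33 + 1 = 34$)
$D{\left(o \right)} = \frac{34}{o}$
$3262 - D{\left(n{\left(-3,4 \right)} \right)} = 3262 - \frac{34}{\left(-3\right) 4} = 3262 - \frac{34}{-12} = 3262 - 34 \left(- \frac{1}{12}\right) = 3262 - - \frac{17}{6} = 3262 + \frac{17}{6} = \frac{19589}{6}$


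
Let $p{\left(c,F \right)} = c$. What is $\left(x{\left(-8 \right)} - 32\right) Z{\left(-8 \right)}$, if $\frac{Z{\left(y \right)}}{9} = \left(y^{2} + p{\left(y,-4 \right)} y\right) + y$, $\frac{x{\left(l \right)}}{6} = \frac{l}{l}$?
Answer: $-28080$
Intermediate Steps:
$x{\left(l \right)} = 6$ ($x{\left(l \right)} = 6 \frac{l}{l} = 6 \cdot 1 = 6$)
$Z{\left(y \right)} = 9 y + 18 y^{2}$ ($Z{\left(y \right)} = 9 \left(\left(y^{2} + y y\right) + y\right) = 9 \left(\left(y^{2} + y^{2}\right) + y\right) = 9 \left(2 y^{2} + y\right) = 9 \left(y + 2 y^{2}\right) = 9 y + 18 y^{2}$)
$\left(x{\left(-8 \right)} - 32\right) Z{\left(-8 \right)} = \left(6 - 32\right) 9 \left(-8\right) \left(1 + 2 \left(-8\right)\right) = \left(6 - 32\right) 9 \left(-8\right) \left(1 - 16\right) = \left(6 - 32\right) 9 \left(-8\right) \left(-15\right) = \left(-26\right) 1080 = -28080$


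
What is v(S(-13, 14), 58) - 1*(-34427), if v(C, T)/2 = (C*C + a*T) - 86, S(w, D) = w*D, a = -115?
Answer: 87163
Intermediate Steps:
S(w, D) = D*w
v(C, T) = -172 - 230*T + 2*C² (v(C, T) = 2*((C*C - 115*T) - 86) = 2*((C² - 115*T) - 86) = 2*(-86 + C² - 115*T) = -172 - 230*T + 2*C²)
v(S(-13, 14), 58) - 1*(-34427) = (-172 - 230*58 + 2*(14*(-13))²) - 1*(-34427) = (-172 - 13340 + 2*(-182)²) + 34427 = (-172 - 13340 + 2*33124) + 34427 = (-172 - 13340 + 66248) + 34427 = 52736 + 34427 = 87163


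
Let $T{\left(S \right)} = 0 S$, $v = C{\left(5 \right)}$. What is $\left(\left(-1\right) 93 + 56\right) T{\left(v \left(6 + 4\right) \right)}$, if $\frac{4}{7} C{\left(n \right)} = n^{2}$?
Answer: $0$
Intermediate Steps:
$C{\left(n \right)} = \frac{7 n^{2}}{4}$
$v = \frac{175}{4}$ ($v = \frac{7 \cdot 5^{2}}{4} = \frac{7}{4} \cdot 25 = \frac{175}{4} \approx 43.75$)
$T{\left(S \right)} = 0$
$\left(\left(-1\right) 93 + 56\right) T{\left(v \left(6 + 4\right) \right)} = \left(\left(-1\right) 93 + 56\right) 0 = \left(-93 + 56\right) 0 = \left(-37\right) 0 = 0$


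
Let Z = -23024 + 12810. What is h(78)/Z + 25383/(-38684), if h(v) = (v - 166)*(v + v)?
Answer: 135895995/197559188 ≈ 0.68787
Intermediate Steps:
Z = -10214
h(v) = 2*v*(-166 + v) (h(v) = (-166 + v)*(2*v) = 2*v*(-166 + v))
h(78)/Z + 25383/(-38684) = (2*78*(-166 + 78))/(-10214) + 25383/(-38684) = (2*78*(-88))*(-1/10214) + 25383*(-1/38684) = -13728*(-1/10214) - 25383/38684 = 6864/5107 - 25383/38684 = 135895995/197559188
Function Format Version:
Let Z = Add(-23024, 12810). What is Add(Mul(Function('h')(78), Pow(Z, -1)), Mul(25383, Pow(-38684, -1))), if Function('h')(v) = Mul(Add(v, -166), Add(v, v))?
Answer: Rational(135895995, 197559188) ≈ 0.68787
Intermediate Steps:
Z = -10214
Function('h')(v) = Mul(2, v, Add(-166, v)) (Function('h')(v) = Mul(Add(-166, v), Mul(2, v)) = Mul(2, v, Add(-166, v)))
Add(Mul(Function('h')(78), Pow(Z, -1)), Mul(25383, Pow(-38684, -1))) = Add(Mul(Mul(2, 78, Add(-166, 78)), Pow(-10214, -1)), Mul(25383, Pow(-38684, -1))) = Add(Mul(Mul(2, 78, -88), Rational(-1, 10214)), Mul(25383, Rational(-1, 38684))) = Add(Mul(-13728, Rational(-1, 10214)), Rational(-25383, 38684)) = Add(Rational(6864, 5107), Rational(-25383, 38684)) = Rational(135895995, 197559188)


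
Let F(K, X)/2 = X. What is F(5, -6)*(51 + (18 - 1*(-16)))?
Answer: -1020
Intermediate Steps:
F(K, X) = 2*X
F(5, -6)*(51 + (18 - 1*(-16))) = (2*(-6))*(51 + (18 - 1*(-16))) = -12*(51 + (18 + 16)) = -12*(51 + 34) = -12*85 = -1020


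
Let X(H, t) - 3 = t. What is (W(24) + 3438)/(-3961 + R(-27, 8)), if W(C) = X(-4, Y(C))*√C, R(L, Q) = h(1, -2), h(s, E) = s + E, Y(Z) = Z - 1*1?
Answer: -1719/1981 - 26*√6/1981 ≈ -0.89989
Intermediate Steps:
Y(Z) = -1 + Z (Y(Z) = Z - 1 = -1 + Z)
X(H, t) = 3 + t
h(s, E) = E + s
R(L, Q) = -1 (R(L, Q) = -2 + 1 = -1)
W(C) = √C*(2 + C) (W(C) = (3 + (-1 + C))*√C = (2 + C)*√C = √C*(2 + C))
(W(24) + 3438)/(-3961 + R(-27, 8)) = (√24*(2 + 24) + 3438)/(-3961 - 1) = ((2*√6)*26 + 3438)/(-3962) = (52*√6 + 3438)*(-1/3962) = (3438 + 52*√6)*(-1/3962) = -1719/1981 - 26*√6/1981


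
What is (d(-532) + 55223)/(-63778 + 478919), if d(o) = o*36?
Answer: 36071/415141 ≈ 0.086889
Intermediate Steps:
d(o) = 36*o
(d(-532) + 55223)/(-63778 + 478919) = (36*(-532) + 55223)/(-63778 + 478919) = (-19152 + 55223)/415141 = 36071*(1/415141) = 36071/415141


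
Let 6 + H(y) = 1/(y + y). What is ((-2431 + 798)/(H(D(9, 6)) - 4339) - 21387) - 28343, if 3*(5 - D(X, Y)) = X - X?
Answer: -2160702440/43449 ≈ -49730.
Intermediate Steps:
D(X, Y) = 5 (D(X, Y) = 5 - (X - X)/3 = 5 - ⅓*0 = 5 + 0 = 5)
H(y) = -6 + 1/(2*y) (H(y) = -6 + 1/(y + y) = -6 + 1/(2*y))
((-2431 + 798)/(H(D(9, 6)) - 4339) - 21387) - 28343 = ((-2431 + 798)/((-6 + (½)/5) - 4339) - 21387) - 28343 = (-1633/((-6 + (½)*(⅕)) - 4339) - 21387) - 28343 = (-1633/((-6 + ⅒) - 4339) - 21387) - 28343 = (-1633/(-59/10 - 4339) - 21387) - 28343 = (-1633/(-43449/10) - 21387) - 28343 = (-1633*(-10/43449) - 21387) - 28343 = (16330/43449 - 21387) - 28343 = -929227433/43449 - 28343 = -2160702440/43449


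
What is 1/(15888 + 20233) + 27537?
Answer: 994663978/36121 ≈ 27537.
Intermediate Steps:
1/(15888 + 20233) + 27537 = 1/36121 + 27537 = 994663978/36121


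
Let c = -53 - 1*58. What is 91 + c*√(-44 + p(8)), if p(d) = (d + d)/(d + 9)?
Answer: 91 - 222*I*√3111/17 ≈ 91.0 - 728.37*I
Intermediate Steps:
p(d) = 2*d/(9 + d) (p(d) = (2*d)/(9 + d) = 2*d/(9 + d))
c = -111 (c = -53 - 58 = -111)
91 + c*√(-44 + p(8)) = 91 - 111*√(-44 + 2*8/(9 + 8)) = 91 - 111*√(-44 + 2*8/17) = 91 - 111*√(-44 + 2*8*(1/17)) = 91 - 111*√(-44 + 16/17) = 91 - 222*I*√3111/17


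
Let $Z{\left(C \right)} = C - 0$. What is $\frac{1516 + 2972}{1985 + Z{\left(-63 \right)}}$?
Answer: $\frac{2244}{961} \approx 2.3351$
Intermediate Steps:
$Z{\left(C \right)} = C$ ($Z{\left(C \right)} = C + 0 = C$)
$\frac{1516 + 2972}{1985 + Z{\left(-63 \right)}} = \frac{1516 + 2972}{1985 - 63} = \frac{4488}{1922} = 4488 \cdot \frac{1}{1922} = \frac{2244}{961}$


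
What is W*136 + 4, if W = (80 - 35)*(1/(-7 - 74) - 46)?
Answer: -2534324/9 ≈ -2.8159e+5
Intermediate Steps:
W = -18635/9 (W = 45*(1/(-81) - 46) = 45*(-1/81 - 46) = 45*(-3727/81) = -18635/9 ≈ -2070.6)
W*136 + 4 = -18635/9*136 + 4 = -2534360/9 + 4 = -2534324/9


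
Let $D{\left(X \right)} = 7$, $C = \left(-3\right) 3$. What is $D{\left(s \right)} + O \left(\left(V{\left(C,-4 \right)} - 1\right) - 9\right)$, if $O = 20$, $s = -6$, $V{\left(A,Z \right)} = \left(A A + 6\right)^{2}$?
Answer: $151187$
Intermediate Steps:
$C = -9$
$V{\left(A,Z \right)} = \left(6 + A^{2}\right)^{2}$ ($V{\left(A,Z \right)} = \left(A^{2} + 6\right)^{2} = \left(6 + A^{2}\right)^{2}$)
$D{\left(s \right)} + O \left(\left(V{\left(C,-4 \right)} - 1\right) - 9\right) = 7 + 20 \left(\left(\left(6 + \left(-9\right)^{2}\right)^{2} - 1\right) - 9\right) = 7 + 20 \left(\left(\left(6 + 81\right)^{2} - 1\right) - 9\right) = 7 + 20 \left(\left(87^{2} - 1\right) - 9\right) = 7 + 20 \left(\left(7569 - 1\right) - 9\right) = 7 + 20 \left(7568 - 9\right) = 7 + 20 \cdot 7559 = 7 + 151180 = 151187$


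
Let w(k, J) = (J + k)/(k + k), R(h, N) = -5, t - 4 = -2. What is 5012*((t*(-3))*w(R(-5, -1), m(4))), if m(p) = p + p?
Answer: 45108/5 ≈ 9021.6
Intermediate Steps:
m(p) = 2*p
t = 2 (t = 4 - 2 = 2)
w(k, J) = (J + k)/(2*k) (w(k, J) = (J + k)/((2*k)) = (J + k)*(1/(2*k)) = (J + k)/(2*k))
5012*((t*(-3))*w(R(-5, -1), m(4))) = 5012*((2*(-3))*((½)*(2*4 - 5)/(-5))) = 5012*(-3*(-1)*(8 - 5)/5) = 5012*(-3*(-1)*3/5) = 5012*(-6*(-3/10)) = 5012*(9/5) = 45108/5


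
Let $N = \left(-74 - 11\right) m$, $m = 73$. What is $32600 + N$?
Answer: $26395$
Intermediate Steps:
$N = -6205$ ($N = \left(-74 - 11\right) 73 = \left(-85\right) 73 = -6205$)
$32600 + N = 32600 - 6205 = 26395$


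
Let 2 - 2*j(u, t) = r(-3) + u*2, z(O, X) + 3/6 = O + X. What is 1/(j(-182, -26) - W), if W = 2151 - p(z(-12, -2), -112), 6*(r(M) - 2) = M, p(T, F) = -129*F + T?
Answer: 4/49859 ≈ 8.0226e-5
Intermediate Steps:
z(O, X) = -½ + O + X (z(O, X) = -½ + (O + X) = -½ + O + X)
p(T, F) = T - 129*F
r(M) = 2 + M/6
j(u, t) = ¼ - u (j(u, t) = 1 - ((2 + (⅙)*(-3)) + u*2)/2 = 1 - ((2 - ½) + 2*u)/2 = 1 - (3/2 + 2*u)/2 = 1 + (-¾ - u) = ¼ - u)
W = -24565/2 (W = 2151 - ((-½ - 12 - 2) - 129*(-112)) = 2151 - (-29/2 + 14448) = 2151 - 1*28867/2 = 2151 - 28867/2 = -24565/2 ≈ -12283.)
1/(j(-182, -26) - W) = 1/((¼ - 1*(-182)) - 1*(-24565/2)) = 1/((¼ + 182) + 24565/2) = 1/(729/4 + 24565/2) = 1/(49859/4) = 4/49859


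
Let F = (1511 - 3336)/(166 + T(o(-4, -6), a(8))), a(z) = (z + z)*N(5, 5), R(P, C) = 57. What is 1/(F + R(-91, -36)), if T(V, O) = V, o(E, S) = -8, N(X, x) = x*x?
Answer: 158/7181 ≈ 0.022003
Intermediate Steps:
N(X, x) = x²
a(z) = 50*z (a(z) = (z + z)*5² = (2*z)*25 = 50*z)
F = -1825/158 (F = (1511 - 3336)/(166 - 8) = -1825/158 ≈ -11.551)
1/(F + R(-91, -36)) = 1/(-1825/158 + 57) = 1/(7181/158) = 158/7181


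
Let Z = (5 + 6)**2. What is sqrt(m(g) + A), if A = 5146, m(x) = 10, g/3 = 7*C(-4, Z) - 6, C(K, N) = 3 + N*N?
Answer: 2*sqrt(1289) ≈ 71.805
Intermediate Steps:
Z = 121 (Z = 11**2 = 121)
C(K, N) = 3 + N**2
g = 307506 (g = 3*(7*(3 + 121**2) - 6) = 3*(7*(3 + 14641) - 6) = 3*(7*14644 - 6) = 3*(102508 - 6) = 3*102502 = 307506)
sqrt(m(g) + A) = sqrt(10 + 5146) = sqrt(5156) = 2*sqrt(1289)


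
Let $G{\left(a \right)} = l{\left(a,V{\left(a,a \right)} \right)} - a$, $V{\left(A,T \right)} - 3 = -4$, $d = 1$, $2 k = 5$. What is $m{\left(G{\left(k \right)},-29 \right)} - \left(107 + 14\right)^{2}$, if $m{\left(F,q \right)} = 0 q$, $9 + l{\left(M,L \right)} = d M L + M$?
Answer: $-14641$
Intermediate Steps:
$k = \frac{5}{2}$ ($k = \frac{1}{2} \cdot 5 = \frac{5}{2} \approx 2.5$)
$V{\left(A,T \right)} = -1$ ($V{\left(A,T \right)} = 3 - 4 = -1$)
$l{\left(M,L \right)} = -9 + M + L M$ ($l{\left(M,L \right)} = -9 + \left(1 M L + M\right) = -9 + \left(M L + M\right) = -9 + \left(L M + M\right) = -9 + \left(M + L M\right) = -9 + M + L M$)
$G{\left(a \right)} = -9 - a$ ($G{\left(a \right)} = \left(-9 + a - a\right) - a = -9 - a$)
$m{\left(F,q \right)} = 0$
$m{\left(G{\left(k \right)},-29 \right)} - \left(107 + 14\right)^{2} = 0 - \left(107 + 14\right)^{2} = 0 - 121^{2} = 0 - 14641 = -14641$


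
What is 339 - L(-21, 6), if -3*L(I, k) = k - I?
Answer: 348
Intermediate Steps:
L(I, k) = -k/3 + I/3 (L(I, k) = -(k - I)/3 = -k/3 + I/3)
339 - L(-21, 6) = 339 - (-⅓*6 + (⅓)*(-21)) = 339 - (-2 - 7) = 339 - 1*(-9) = 339 + 9 = 348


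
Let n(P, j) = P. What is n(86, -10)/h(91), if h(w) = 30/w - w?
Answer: -7826/8251 ≈ -0.94849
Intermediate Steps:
h(w) = -w + 30/w
n(86, -10)/h(91) = 86/(-1*91 + 30/91) = 86/(-91 + 30*(1/91)) = 86/(-91 + 30/91) = 86/(-8251/91) = 86*(-91/8251) = -7826/8251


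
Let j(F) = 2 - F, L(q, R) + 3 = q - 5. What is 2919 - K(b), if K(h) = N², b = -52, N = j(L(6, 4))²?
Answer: 2663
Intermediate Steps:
L(q, R) = -8 + q (L(q, R) = -3 + (q - 5) = -3 + (-5 + q) = -8 + q)
N = 16 (N = (2 - (-8 + 6))² = (2 - 1*(-2))² = (2 + 2)² = 4² = 16)
K(h) = 256 (K(h) = 16² = 256)
2919 - K(b) = 2919 - 1*256 = 2919 - 256 = 2663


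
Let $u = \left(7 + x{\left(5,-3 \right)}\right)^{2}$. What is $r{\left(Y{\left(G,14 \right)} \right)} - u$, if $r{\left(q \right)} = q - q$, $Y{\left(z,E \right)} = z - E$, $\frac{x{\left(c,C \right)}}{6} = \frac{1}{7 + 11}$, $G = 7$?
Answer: $- \frac{484}{9} \approx -53.778$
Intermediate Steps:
$x{\left(c,C \right)} = \frac{1}{3}$ ($x{\left(c,C \right)} = \frac{6}{7 + 11} = \frac{6}{18} = 6 \cdot \frac{1}{18} = \frac{1}{3}$)
$r{\left(q \right)} = 0$
$u = \frac{484}{9}$ ($u = \left(7 + \frac{1}{3}\right)^{2} = \left(\frac{22}{3}\right)^{2} = \frac{484}{9} \approx 53.778$)
$r{\left(Y{\left(G,14 \right)} \right)} - u = 0 - \frac{484}{9} = - \frac{484}{9}$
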